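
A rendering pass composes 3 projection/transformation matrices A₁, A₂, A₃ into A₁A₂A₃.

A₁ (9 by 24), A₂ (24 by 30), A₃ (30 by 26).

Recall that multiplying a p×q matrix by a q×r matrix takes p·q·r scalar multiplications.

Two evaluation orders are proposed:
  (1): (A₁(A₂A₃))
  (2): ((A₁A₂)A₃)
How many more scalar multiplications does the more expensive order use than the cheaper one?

Order (1) = (A₁(A₂A₃)): (A₂A₃): 24×30 by 30×26 → 24×26, cost 24·30·26 = 18720; (A₁(A₂A₃)): 9×24 by 24×26 → 9×26, cost 9·24·26 = 5616; cumulative 24336. Total 24336.
Order (2) = ((A₁A₂)A₃): (A₁A₂): 9×24 by 24×30 → 9×30, cost 9·24·30 = 6480; ((A₁A₂)A₃): 9×30 by 30×26 → 9×26, cost 9·30·26 = 7020; cumulative 13500. Total 13500.
Difference: |24336 − 13500| = 10836.

10836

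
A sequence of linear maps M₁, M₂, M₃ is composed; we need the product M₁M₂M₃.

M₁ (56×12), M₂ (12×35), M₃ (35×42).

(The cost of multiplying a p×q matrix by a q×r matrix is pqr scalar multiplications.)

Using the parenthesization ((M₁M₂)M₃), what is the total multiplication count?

(M₁M₂): 56×12 by 12×35 → 56×35, cost 56·12·35 = 23520
((M₁M₂)M₃): 56×35 by 35×42 → 56×42, cost 56·35·42 = 82320; cumulative 105840
Total: 105840 scalar multiplications.

105840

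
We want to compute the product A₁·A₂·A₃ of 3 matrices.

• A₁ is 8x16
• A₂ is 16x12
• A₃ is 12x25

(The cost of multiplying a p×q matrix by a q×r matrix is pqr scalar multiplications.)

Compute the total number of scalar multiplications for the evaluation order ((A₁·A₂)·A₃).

3936

(A₁·A₂): 8×16 by 16×12 → 8×12, cost 8·16·12 = 1536
((A₁·A₂)·A₃): 8×12 by 12×25 → 8×25, cost 8·12·25 = 2400; cumulative 3936
Total: 3936 scalar multiplications.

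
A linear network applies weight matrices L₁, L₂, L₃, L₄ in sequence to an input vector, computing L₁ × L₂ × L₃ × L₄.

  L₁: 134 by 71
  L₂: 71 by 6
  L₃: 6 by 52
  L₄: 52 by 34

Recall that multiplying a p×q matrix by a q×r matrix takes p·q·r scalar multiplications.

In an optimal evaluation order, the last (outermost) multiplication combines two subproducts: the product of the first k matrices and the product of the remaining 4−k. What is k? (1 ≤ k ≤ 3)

2

Adjacent pairs: L₁L₂ = 134·71·6 = 57084; L₂L₃ = 71·6·52 = 22152; L₃L₄ = 6·52·34 = 10608.
Length 3: L₁..L₃: k=1: 0+22152+134·71·52=516880; k=2: 57084+0+134·6·52=98892 → min 98892 | L₂..L₄: k=2: 0+10608+71·6·34=25092; k=3: 22152+0+71·52·34=147680 → min 25092.
Top-level splits: k=1: (L₁..L₁)·(L₂..L₄) → 0+25092+134·71·34 = 348568; k=2: (L₁..L₂)·(L₃..L₄) → 57084+10608+134·6·34 = 95028; k=3: (L₁..L₃)·(L₄..L₄) → 98892+0+134·52·34 = 335804.
Best split is after L₂, i.e. k = 2.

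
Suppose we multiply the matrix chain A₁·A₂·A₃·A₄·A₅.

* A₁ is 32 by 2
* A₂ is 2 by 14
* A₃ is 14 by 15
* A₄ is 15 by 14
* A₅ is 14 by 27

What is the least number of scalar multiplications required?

3324

Adjacent pairs: A₁A₂ = 32·2·14 = 896; A₂A₃ = 2·14·15 = 420; A₃A₄ = 14·15·14 = 2940; A₄A₅ = 15·14·27 = 5670.
Length 3: A₁..A₃: k=1: 0+420+32·2·15=1380; k=2: 896+0+32·14·15=7616 → min 1380 | A₂..A₄: k=2: 0+2940+2·14·14=3332; k=3: 420+0+2·15·14=840 → min 840 | A₃..A₅: k=3: 0+5670+14·15·27=11340; k=4: 2940+0+14·14·27=8232 → min 8232.
Length 4: A₁..A₄: k=1: 0+840+32·2·14=1736; k=2: 896+2940+32·14·14=10108; k=3: 1380+0+32·15·14=8100 → min 1736 | A₂..A₅: k=2: 0+8232+2·14·27=8988; k=3: 420+5670+2·15·27=6900; k=4: 840+0+2·14·27=1596 → min 1596.
Length 5: A₁..A₅: k=1: 0+1596+32·2·27=3324; k=2: 896+8232+32·14·27=21224; k=3: 1380+5670+32·15·27=20010; k=4: 1736+0+32·14·27=13832 → min 3324.
Optimal order: (A₁·(((A₂·A₃)·A₄)·A₅)) with cost 3324.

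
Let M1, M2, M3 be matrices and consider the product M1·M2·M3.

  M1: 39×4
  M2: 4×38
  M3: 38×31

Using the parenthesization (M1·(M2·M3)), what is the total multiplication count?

9548

(M2·M3): 4×38 by 38×31 → 4×31, cost 4·38·31 = 4712
(M1·(M2·M3)): 39×4 by 4×31 → 39×31, cost 39·4·31 = 4836; cumulative 9548
Total: 9548 scalar multiplications.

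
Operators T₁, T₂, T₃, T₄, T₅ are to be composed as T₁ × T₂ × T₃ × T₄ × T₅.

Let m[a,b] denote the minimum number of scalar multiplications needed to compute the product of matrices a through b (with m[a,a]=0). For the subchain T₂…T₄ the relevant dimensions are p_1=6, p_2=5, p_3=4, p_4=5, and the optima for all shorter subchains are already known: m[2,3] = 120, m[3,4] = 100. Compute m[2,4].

m[2,4] = min over k∈[2,3] of m[2,k]+m[k+1,4]+p_{1}·p_k·p_{4}.
k=2: 0 + 100 + 6·5·5 = 250; k=3: 120 + 0 + 6·4·5 = 240.
Minimum: 240 at k=3.

240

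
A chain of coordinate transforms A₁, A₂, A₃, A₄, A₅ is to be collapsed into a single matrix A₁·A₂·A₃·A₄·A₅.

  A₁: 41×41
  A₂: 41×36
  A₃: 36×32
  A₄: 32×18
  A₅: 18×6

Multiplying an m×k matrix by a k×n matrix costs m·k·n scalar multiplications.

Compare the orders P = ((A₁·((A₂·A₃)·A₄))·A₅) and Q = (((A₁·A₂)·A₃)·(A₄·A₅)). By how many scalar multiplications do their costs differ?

Order P = ((A₁·((A₂·A₃)·A₄))·A₅): (A₂·A₃): 41×36 by 36×32 → 41×32, cost 41·36·32 = 47232; ((A₂·A₃)·A₄): 41×32 by 32×18 → 41×18, cost 41·32·18 = 23616; cumulative 70848; (A₁·((A₂·A₃)·A₄)): 41×41 by 41×18 → 41×18, cost 41·41·18 = 30258; cumulative 101106; ((A₁·((A₂·A₃)·A₄))·A₅): 41×18 by 18×6 → 41×6, cost 41·18·6 = 4428; cumulative 105534. Total 105534.
Order Q = (((A₁·A₂)·A₃)·(A₄·A₅)): (A₁·A₂): 41×41 by 41×36 → 41×36, cost 41·41·36 = 60516; ((A₁·A₂)·A₃): 41×36 by 36×32 → 41×32, cost 41·36·32 = 47232; cumulative 107748; (A₄·A₅): 32×18 by 18×6 → 32×6, cost 32·18·6 = 3456; (((A₁·A₂)·A₃)·(A₄·A₅)): 41×32 by 32×6 → 41×6, cost 41·32·6 = 7872; cumulative 119076. Total 119076.
Difference: |105534 − 119076| = 13542.

13542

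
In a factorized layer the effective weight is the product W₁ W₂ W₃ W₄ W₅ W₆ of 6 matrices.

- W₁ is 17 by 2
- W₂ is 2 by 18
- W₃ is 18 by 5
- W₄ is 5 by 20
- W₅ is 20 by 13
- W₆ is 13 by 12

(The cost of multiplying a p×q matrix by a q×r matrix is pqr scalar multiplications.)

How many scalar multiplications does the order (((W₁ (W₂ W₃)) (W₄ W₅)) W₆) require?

5407

(W₂ W₃): 2×18 by 18×5 → 2×5, cost 2·18·5 = 180
(W₁ (W₂ W₃)): 17×2 by 2×5 → 17×5, cost 17·2·5 = 170; cumulative 350
(W₄ W₅): 5×20 by 20×13 → 5×13, cost 5·20·13 = 1300
((W₁ (W₂ W₃)) (W₄ W₅)): 17×5 by 5×13 → 17×13, cost 17·5·13 = 1105; cumulative 2755
(((W₁ (W₂ W₃)) (W₄ W₅)) W₆): 17×13 by 13×12 → 17×12, cost 17·13·12 = 2652; cumulative 5407
Total: 5407 scalar multiplications.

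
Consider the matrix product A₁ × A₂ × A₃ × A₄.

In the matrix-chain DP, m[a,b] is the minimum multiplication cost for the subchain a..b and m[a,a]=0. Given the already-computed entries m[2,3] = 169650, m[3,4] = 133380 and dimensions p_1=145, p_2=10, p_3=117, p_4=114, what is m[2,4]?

298680

m[2,4] = min over k∈[2,3] of m[2,k]+m[k+1,4]+p_{1}·p_k·p_{4}.
k=2: 0 + 133380 + 145·10·114 = 298680; k=3: 169650 + 0 + 145·117·114 = 2103660.
Minimum: 298680 at k=2.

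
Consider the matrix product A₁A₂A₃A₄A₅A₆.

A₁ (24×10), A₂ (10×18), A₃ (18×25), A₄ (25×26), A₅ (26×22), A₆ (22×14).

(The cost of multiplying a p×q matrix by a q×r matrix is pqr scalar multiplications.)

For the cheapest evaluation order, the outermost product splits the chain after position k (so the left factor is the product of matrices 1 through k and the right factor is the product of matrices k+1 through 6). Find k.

Adjacent pairs: A₁A₂ = 24·10·18 = 4320; A₂A₃ = 10·18·25 = 4500; A₃A₄ = 18·25·26 = 11700; A₄A₅ = 25·26·22 = 14300; A₅A₆ = 26·22·14 = 8008.
Length 3: A₁..A₃: k=1: 0+4500+24·10·25=10500; k=2: 4320+0+24·18·25=15120 → min 10500 | A₂..A₄: k=2: 0+11700+10·18·26=16380; k=3: 4500+0+10·25·26=11000 → min 11000 | A₃..A₅: k=3: 0+14300+18·25·22=24200; k=4: 11700+0+18·26·22=21996 → min 21996 | A₄..A₆: k=4: 0+8008+25·26·14=17108; k=5: 14300+0+25·22·14=22000 → min 17108.
Length 4: A₁..A₄: k=1: 0+11000+24·10·26=17240; k=2: 4320+11700+24·18·26=27252; k=3: 10500+0+24·25·26=26100 → min 17240 | A₂..A₅: k=2: 0+21996+10·18·22=25956; k=3: 4500+14300+10·25·22=24300; k=4: 11000+0+10·26·22=16720 → min 16720 | A₃..A₆: k=3: 0+17108+18·25·14=23408; k=4: 11700+8008+18·26·14=26260; k=5: 21996+0+18·22·14=27540 → min 23408.
Length 5: A₁..A₅: k=1: 0+16720+24·10·22=22000; k=2: 4320+21996+24·18·22=35820; k=3: 10500+14300+24·25·22=38000; k=4: 17240+0+24·26·22=30968 → min 22000 | A₂..A₆: k=2: 0+23408+10·18·14=25928; k=3: 4500+17108+10·25·14=25108; k=4: 11000+8008+10·26·14=22648; k=5: 16720+0+10·22·14=19800 → min 19800.
Top-level splits: k=1: (A₁..A₁)·(A₂..A₆) → 0+19800+24·10·14 = 23160; k=2: (A₁..A₂)·(A₃..A₆) → 4320+23408+24·18·14 = 33776; k=3: (A₁..A₃)·(A₄..A₆) → 10500+17108+24·25·14 = 36008; k=4: (A₁..A₄)·(A₅..A₆) → 17240+8008+24·26·14 = 33984; k=5: (A₁..A₅)·(A₆..A₆) → 22000+0+24·22·14 = 29392.
Best split is after A₁, i.e. k = 1.

1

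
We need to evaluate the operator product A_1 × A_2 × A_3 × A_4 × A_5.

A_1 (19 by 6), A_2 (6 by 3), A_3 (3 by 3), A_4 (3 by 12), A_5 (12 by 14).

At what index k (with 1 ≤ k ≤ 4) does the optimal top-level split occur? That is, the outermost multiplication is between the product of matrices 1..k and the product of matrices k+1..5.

Adjacent pairs: A_1A_2 = 19·6·3 = 342; A_2A_3 = 6·3·3 = 54; A_3A_4 = 3·3·12 = 108; A_4A_5 = 3·12·14 = 504.
Length 3: A_1..A_3: k=1: 0+54+19·6·3=396; k=2: 342+0+19·3·3=513 → min 396 | A_2..A_4: k=2: 0+108+6·3·12=324; k=3: 54+0+6·3·12=270 → min 270 | A_3..A_5: k=3: 0+504+3·3·14=630; k=4: 108+0+3·12·14=612 → min 612.
Length 4: A_1..A_4: k=1: 0+270+19·6·12=1638; k=2: 342+108+19·3·12=1134; k=3: 396+0+19·3·12=1080 → min 1080 | A_2..A_5: k=2: 0+612+6·3·14=864; k=3: 54+504+6·3·14=810; k=4: 270+0+6·12·14=1278 → min 810.
Top-level splits: k=1: (A_1..A_1)·(A_2..A_5) → 0+810+19·6·14 = 2406; k=2: (A_1..A_2)·(A_3..A_5) → 342+612+19·3·14 = 1752; k=3: (A_1..A_3)·(A_4..A_5) → 396+504+19·3·14 = 1698; k=4: (A_1..A_4)·(A_5..A_5) → 1080+0+19·12·14 = 4272.
Best split is after A_3, i.e. k = 3.

3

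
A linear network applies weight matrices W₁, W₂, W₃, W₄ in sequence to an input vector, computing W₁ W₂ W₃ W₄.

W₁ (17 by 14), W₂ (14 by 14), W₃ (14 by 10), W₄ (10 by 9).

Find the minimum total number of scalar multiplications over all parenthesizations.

Adjacent pairs: W₁W₂ = 17·14·14 = 3332; W₂W₃ = 14·14·10 = 1960; W₃W₄ = 14·10·9 = 1260.
Length 3: W₁..W₃: k=1: 0+1960+17·14·10=4340; k=2: 3332+0+17·14·10=5712 → min 4340 | W₂..W₄: k=2: 0+1260+14·14·9=3024; k=3: 1960+0+14·10·9=3220 → min 3024.
Length 4: W₁..W₄: k=1: 0+3024+17·14·9=5166; k=2: 3332+1260+17·14·9=6734; k=3: 4340+0+17·10·9=5870 → min 5166.
Optimal order: (W₁ (W₂ (W₃ W₄))) with cost 5166.

5166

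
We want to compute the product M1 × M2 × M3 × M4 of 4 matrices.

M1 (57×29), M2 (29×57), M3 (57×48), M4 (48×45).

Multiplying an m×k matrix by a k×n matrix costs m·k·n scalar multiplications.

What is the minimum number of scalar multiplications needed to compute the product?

216369

Adjacent pairs: M1M2 = 57·29·57 = 94221; M2M3 = 29·57·48 = 79344; M3M4 = 57·48·45 = 123120.
Length 3: M1..M3: k=1: 0+79344+57·29·48=158688; k=2: 94221+0+57·57·48=250173 → min 158688 | M2..M4: k=2: 0+123120+29·57·45=197505; k=3: 79344+0+29·48·45=141984 → min 141984.
Length 4: M1..M4: k=1: 0+141984+57·29·45=216369; k=2: 94221+123120+57·57·45=363546; k=3: 158688+0+57·48·45=281808 → min 216369.
Optimal order: (M1 × ((M2 × M3) × M4)) with cost 216369.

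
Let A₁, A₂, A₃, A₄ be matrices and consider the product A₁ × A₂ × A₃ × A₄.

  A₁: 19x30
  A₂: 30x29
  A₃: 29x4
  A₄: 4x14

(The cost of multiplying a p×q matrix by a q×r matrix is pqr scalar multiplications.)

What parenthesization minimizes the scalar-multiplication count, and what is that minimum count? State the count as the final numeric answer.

6824

Adjacent pairs: A₁A₂ = 19·30·29 = 16530; A₂A₃ = 30·29·4 = 3480; A₃A₄ = 29·4·14 = 1624.
Length 3: A₁..A₃: k=1: 0+3480+19·30·4=5760; k=2: 16530+0+19·29·4=18734 → min 5760 | A₂..A₄: k=2: 0+1624+30·29·14=13804; k=3: 3480+0+30·4·14=5160 → min 5160.
Length 4: A₁..A₄: k=1: 0+5160+19·30·14=13140; k=2: 16530+1624+19·29·14=25868; k=3: 5760+0+19·4·14=6824 → min 6824.
Optimal parenthesization: ((A₁ × (A₂ × A₃)) × A₄) with cost 6824.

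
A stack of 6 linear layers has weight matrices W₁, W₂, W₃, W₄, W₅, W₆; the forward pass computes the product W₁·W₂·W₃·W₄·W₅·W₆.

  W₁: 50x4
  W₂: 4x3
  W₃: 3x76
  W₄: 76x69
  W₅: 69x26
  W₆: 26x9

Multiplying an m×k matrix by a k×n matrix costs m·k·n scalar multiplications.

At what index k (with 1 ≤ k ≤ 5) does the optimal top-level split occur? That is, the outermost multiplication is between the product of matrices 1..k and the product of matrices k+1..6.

1

Adjacent pairs: W₁W₂ = 50·4·3 = 600; W₂W₃ = 4·3·76 = 912; W₃W₄ = 3·76·69 = 15732; W₄W₅ = 76·69·26 = 136344; W₅W₆ = 69·26·9 = 16146.
Length 3: W₁..W₃: k=1: 0+912+50·4·76=16112; k=2: 600+0+50·3·76=12000 → min 12000 | W₂..W₄: k=2: 0+15732+4·3·69=16560; k=3: 912+0+4·76·69=21888 → min 16560 | W₃..W₅: k=3: 0+136344+3·76·26=142272; k=4: 15732+0+3·69·26=21114 → min 21114 | W₄..W₆: k=4: 0+16146+76·69·9=63342; k=5: 136344+0+76·26·9=154128 → min 63342.
Length 4: W₁..W₄: k=1: 0+16560+50·4·69=30360; k=2: 600+15732+50·3·69=26682; k=3: 12000+0+50·76·69=274200 → min 26682 | W₂..W₅: k=2: 0+21114+4·3·26=21426; k=3: 912+136344+4·76·26=145160; k=4: 16560+0+4·69·26=23736 → min 21426 | W₃..W₆: k=3: 0+63342+3·76·9=65394; k=4: 15732+16146+3·69·9=33741; k=5: 21114+0+3·26·9=21816 → min 21816.
Length 5: W₁..W₅: k=1: 0+21426+50·4·26=26626; k=2: 600+21114+50·3·26=25614; k=3: 12000+136344+50·76·26=247144; k=4: 26682+0+50·69·26=116382 → min 25614 | W₂..W₆: k=2: 0+21816+4·3·9=21924; k=3: 912+63342+4·76·9=66990; k=4: 16560+16146+4·69·9=35190; k=5: 21426+0+4·26·9=22362 → min 21924.
Top-level splits: k=1: (W₁..W₁)·(W₂..W₆) → 0+21924+50·4·9 = 23724; k=2: (W₁..W₂)·(W₃..W₆) → 600+21816+50·3·9 = 23766; k=3: (W₁..W₃)·(W₄..W₆) → 12000+63342+50·76·9 = 109542; k=4: (W₁..W₄)·(W₅..W₆) → 26682+16146+50·69·9 = 73878; k=5: (W₁..W₅)·(W₆..W₆) → 25614+0+50·26·9 = 37314.
Best split is after W₁, i.e. k = 1.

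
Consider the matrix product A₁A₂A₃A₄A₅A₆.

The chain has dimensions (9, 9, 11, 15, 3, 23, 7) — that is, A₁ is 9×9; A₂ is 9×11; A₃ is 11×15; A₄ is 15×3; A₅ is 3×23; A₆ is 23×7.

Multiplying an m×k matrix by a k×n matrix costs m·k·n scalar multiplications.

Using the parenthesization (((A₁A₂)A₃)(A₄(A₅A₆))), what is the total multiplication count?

(A₁A₂): 9×9 by 9×11 → 9×11, cost 9·9·11 = 891
((A₁A₂)A₃): 9×11 by 11×15 → 9×15, cost 9·11·15 = 1485; cumulative 2376
(A₅A₆): 3×23 by 23×7 → 3×7, cost 3·23·7 = 483
(A₄(A₅A₆)): 15×3 by 3×7 → 15×7, cost 15·3·7 = 315; cumulative 798
(((A₁A₂)A₃)(A₄(A₅A₆))): 9×15 by 15×7 → 9×7, cost 9·15·7 = 945; cumulative 4119
Total: 4119 scalar multiplications.

4119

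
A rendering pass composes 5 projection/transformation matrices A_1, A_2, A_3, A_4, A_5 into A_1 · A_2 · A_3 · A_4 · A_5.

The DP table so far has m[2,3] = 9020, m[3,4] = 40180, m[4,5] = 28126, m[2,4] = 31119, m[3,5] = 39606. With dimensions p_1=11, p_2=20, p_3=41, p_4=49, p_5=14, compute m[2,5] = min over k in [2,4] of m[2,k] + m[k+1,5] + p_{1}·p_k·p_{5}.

m[2,5] = min over k∈[2,4] of m[2,k]+m[k+1,5]+p_{1}·p_k·p_{5}.
k=2: 0 + 39606 + 11·20·14 = 42686; k=3: 9020 + 28126 + 11·41·14 = 43460; k=4: 31119 + 0 + 11·49·14 = 38665.
Minimum: 38665 at k=4.

38665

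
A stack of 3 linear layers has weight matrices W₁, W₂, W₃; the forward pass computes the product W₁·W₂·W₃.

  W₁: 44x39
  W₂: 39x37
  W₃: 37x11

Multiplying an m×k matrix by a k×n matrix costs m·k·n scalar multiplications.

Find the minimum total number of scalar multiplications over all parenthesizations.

Order (W₁·(W₂·W₃)): (W₂·W₃): 39×37 by 37×11 → 39×11, cost 39·37·11 = 15873; (W₁·(W₂·W₃)): 44×39 by 39×11 → 44×11, cost 44·39·11 = 18876; cumulative 34749. Total 34749.
Order ((W₁·W₂)·W₃): (W₁·W₂): 44×39 by 39×37 → 44×37, cost 44·39·37 = 63492; ((W₁·W₂)·W₃): 44×37 by 37×11 → 44×11, cost 44·37·11 = 17908; cumulative 81400. Total 81400.
Minimum: 34749.

34749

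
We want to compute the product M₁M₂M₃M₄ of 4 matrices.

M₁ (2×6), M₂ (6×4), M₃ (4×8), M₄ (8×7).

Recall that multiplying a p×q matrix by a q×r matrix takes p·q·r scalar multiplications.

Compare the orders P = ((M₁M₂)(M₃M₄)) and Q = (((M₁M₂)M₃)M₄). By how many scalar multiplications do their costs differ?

Order P = ((M₁M₂)(M₃M₄)): (M₁M₂): 2×6 by 6×4 → 2×4, cost 2·6·4 = 48; (M₃M₄): 4×8 by 8×7 → 4×7, cost 4·8·7 = 224; ((M₁M₂)(M₃M₄)): 2×4 by 4×7 → 2×7, cost 2·4·7 = 56; cumulative 328. Total 328.
Order Q = (((M₁M₂)M₃)M₄): (M₁M₂): 2×6 by 6×4 → 2×4, cost 2·6·4 = 48; ((M₁M₂)M₃): 2×4 by 4×8 → 2×8, cost 2·4·8 = 64; cumulative 112; (((M₁M₂)M₃)M₄): 2×8 by 8×7 → 2×7, cost 2·8·7 = 112; cumulative 224. Total 224.
Difference: |328 − 224| = 104.

104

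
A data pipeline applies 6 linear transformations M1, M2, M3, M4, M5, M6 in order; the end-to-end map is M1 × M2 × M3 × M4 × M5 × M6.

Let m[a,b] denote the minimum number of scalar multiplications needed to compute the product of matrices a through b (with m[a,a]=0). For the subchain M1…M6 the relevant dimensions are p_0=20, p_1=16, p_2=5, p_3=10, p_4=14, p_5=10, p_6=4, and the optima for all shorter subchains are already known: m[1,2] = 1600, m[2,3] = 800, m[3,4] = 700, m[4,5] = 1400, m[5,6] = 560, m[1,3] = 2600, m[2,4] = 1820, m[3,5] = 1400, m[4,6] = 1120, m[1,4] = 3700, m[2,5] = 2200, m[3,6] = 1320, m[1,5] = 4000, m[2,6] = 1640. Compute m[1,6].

m[1,6] = min over k∈[1,5] of m[1,k]+m[k+1,6]+p_{0}·p_k·p_{6}.
k=1: 0 + 1640 + 20·16·4 = 2920; k=2: 1600 + 1320 + 20·5·4 = 3320; k=3: 2600 + 1120 + 20·10·4 = 4520; k=4: 3700 + 560 + 20·14·4 = 5380; k=5: 4000 + 0 + 20·10·4 = 4800.
Minimum: 2920 at k=1.

2920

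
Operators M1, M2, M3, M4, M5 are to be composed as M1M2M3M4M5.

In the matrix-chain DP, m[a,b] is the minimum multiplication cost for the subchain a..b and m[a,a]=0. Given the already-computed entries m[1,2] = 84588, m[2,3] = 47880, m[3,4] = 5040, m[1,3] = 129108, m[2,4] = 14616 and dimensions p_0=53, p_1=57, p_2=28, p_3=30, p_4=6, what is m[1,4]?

m[1,4] = min over k∈[1,3] of m[1,k]+m[k+1,4]+p_{0}·p_k·p_{4}.
k=1: 0 + 14616 + 53·57·6 = 32742; k=2: 84588 + 5040 + 53·28·6 = 98532; k=3: 129108 + 0 + 53·30·6 = 138648.
Minimum: 32742 at k=1.

32742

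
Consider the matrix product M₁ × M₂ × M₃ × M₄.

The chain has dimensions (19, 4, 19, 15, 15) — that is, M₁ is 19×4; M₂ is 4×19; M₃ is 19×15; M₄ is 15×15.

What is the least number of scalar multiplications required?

Adjacent pairs: M₁M₂ = 19·4·19 = 1444; M₂M₃ = 4·19·15 = 1140; M₃M₄ = 19·15·15 = 4275.
Length 3: M₁..M₃: k=1: 0+1140+19·4·15=2280; k=2: 1444+0+19·19·15=6859 → min 2280 | M₂..M₄: k=2: 0+4275+4·19·15=5415; k=3: 1140+0+4·15·15=2040 → min 2040.
Length 4: M₁..M₄: k=1: 0+2040+19·4·15=3180; k=2: 1444+4275+19·19·15=11134; k=3: 2280+0+19·15·15=6555 → min 3180.
Optimal order: (M₁ × ((M₂ × M₃) × M₄)) with cost 3180.

3180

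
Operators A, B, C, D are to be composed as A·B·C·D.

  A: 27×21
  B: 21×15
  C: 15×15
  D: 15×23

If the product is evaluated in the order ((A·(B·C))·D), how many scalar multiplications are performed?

(B·C): 21×15 by 15×15 → 21×15, cost 21·15·15 = 4725
(A·(B·C)): 27×21 by 21×15 → 27×15, cost 27·21·15 = 8505; cumulative 13230
((A·(B·C))·D): 27×15 by 15×23 → 27×23, cost 27·15·23 = 9315; cumulative 22545
Total: 22545 scalar multiplications.

22545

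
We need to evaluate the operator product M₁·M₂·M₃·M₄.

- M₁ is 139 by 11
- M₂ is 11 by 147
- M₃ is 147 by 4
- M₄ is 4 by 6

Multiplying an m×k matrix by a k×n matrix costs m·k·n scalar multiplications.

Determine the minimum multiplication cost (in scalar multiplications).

15906

Adjacent pairs: M₁M₂ = 139·11·147 = 224763; M₂M₃ = 11·147·4 = 6468; M₃M₄ = 147·4·6 = 3528.
Length 3: M₁..M₃: k=1: 0+6468+139·11·4=12584; k=2: 224763+0+139·147·4=306495 → min 12584 | M₂..M₄: k=2: 0+3528+11·147·6=13230; k=3: 6468+0+11·4·6=6732 → min 6732.
Length 4: M₁..M₄: k=1: 0+6732+139·11·6=15906; k=2: 224763+3528+139·147·6=350889; k=3: 12584+0+139·4·6=15920 → min 15906.
Optimal order: (M₁·((M₂·M₃)·M₄)) with cost 15906.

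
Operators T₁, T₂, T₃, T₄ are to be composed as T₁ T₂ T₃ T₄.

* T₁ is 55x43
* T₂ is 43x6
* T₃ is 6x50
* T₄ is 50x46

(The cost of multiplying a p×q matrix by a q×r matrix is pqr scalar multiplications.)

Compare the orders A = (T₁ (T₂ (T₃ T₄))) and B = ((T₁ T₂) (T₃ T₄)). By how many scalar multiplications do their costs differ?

Order A = (T₁ (T₂ (T₃ T₄))): (T₃ T₄): 6×50 by 50×46 → 6×46, cost 6·50·46 = 13800; (T₂ (T₃ T₄)): 43×6 by 6×46 → 43×46, cost 43·6·46 = 11868; cumulative 25668; (T₁ (T₂ (T₃ T₄))): 55×43 by 43×46 → 55×46, cost 55·43·46 = 108790; cumulative 134458. Total 134458.
Order B = ((T₁ T₂) (T₃ T₄)): (T₁ T₂): 55×43 by 43×6 → 55×6, cost 55·43·6 = 14190; (T₃ T₄): 6×50 by 50×46 → 6×46, cost 6·50·46 = 13800; ((T₁ T₂) (T₃ T₄)): 55×6 by 6×46 → 55×46, cost 55·6·46 = 15180; cumulative 43170. Total 43170.
Difference: |134458 − 43170| = 91288.

91288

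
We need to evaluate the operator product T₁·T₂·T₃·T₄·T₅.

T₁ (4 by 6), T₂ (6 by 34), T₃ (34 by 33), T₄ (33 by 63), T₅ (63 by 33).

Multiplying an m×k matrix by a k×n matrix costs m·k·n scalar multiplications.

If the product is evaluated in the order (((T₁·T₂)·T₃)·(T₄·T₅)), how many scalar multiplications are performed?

(T₁·T₂): 4×6 by 6×34 → 4×34, cost 4·6·34 = 816
((T₁·T₂)·T₃): 4×34 by 34×33 → 4×33, cost 4·34·33 = 4488; cumulative 5304
(T₄·T₅): 33×63 by 63×33 → 33×33, cost 33·63·33 = 68607
(((T₁·T₂)·T₃)·(T₄·T₅)): 4×33 by 33×33 → 4×33, cost 4·33·33 = 4356; cumulative 78267
Total: 78267 scalar multiplications.

78267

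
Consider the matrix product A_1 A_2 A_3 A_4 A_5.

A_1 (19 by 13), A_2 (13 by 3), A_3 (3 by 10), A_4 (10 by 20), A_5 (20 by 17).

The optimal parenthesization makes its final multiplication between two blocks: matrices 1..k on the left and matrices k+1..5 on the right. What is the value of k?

2

Adjacent pairs: A_1A_2 = 19·13·3 = 741; A_2A_3 = 13·3·10 = 390; A_3A_4 = 3·10·20 = 600; A_4A_5 = 10·20·17 = 3400.
Length 3: A_1..A_3: k=1: 0+390+19·13·10=2860; k=2: 741+0+19·3·10=1311 → min 1311 | A_2..A_4: k=2: 0+600+13·3·20=1380; k=3: 390+0+13·10·20=2990 → min 1380 | A_3..A_5: k=3: 0+3400+3·10·17=3910; k=4: 600+0+3·20·17=1620 → min 1620.
Length 4: A_1..A_4: k=1: 0+1380+19·13·20=6320; k=2: 741+600+19·3·20=2481; k=3: 1311+0+19·10·20=5111 → min 2481 | A_2..A_5: k=2: 0+1620+13·3·17=2283; k=3: 390+3400+13·10·17=6000; k=4: 1380+0+13·20·17=5800 → min 2283.
Top-level splits: k=1: (A_1..A_1)·(A_2..A_5) → 0+2283+19·13·17 = 6482; k=2: (A_1..A_2)·(A_3..A_5) → 741+1620+19·3·17 = 3330; k=3: (A_1..A_3)·(A_4..A_5) → 1311+3400+19·10·17 = 7941; k=4: (A_1..A_4)·(A_5..A_5) → 2481+0+19·20·17 = 8941.
Best split is after A_2, i.e. k = 2.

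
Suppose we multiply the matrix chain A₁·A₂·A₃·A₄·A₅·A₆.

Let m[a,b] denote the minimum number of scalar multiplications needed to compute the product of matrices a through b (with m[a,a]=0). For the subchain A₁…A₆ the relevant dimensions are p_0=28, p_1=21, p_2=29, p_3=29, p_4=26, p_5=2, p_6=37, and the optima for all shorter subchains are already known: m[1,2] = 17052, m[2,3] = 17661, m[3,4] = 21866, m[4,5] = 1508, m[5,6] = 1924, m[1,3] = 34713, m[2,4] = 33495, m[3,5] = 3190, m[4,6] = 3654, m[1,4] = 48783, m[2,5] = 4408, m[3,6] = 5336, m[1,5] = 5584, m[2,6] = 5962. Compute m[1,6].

m[1,6] = min over k∈[1,5] of m[1,k]+m[k+1,6]+p_{0}·p_k·p_{6}.
k=1: 0 + 5962 + 28·21·37 = 27718; k=2: 17052 + 5336 + 28·29·37 = 52432; k=3: 34713 + 3654 + 28·29·37 = 68411; k=4: 48783 + 1924 + 28·26·37 = 77643; k=5: 5584 + 0 + 28·2·37 = 7656.
Minimum: 7656 at k=5.

7656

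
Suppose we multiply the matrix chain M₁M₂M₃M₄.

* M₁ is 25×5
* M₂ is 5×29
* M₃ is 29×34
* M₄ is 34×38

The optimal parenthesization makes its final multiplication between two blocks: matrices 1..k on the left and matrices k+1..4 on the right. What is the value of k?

Adjacent pairs: M₁M₂ = 25·5·29 = 3625; M₂M₃ = 5·29·34 = 4930; M₃M₄ = 29·34·38 = 37468.
Length 3: M₁..M₃: k=1: 0+4930+25·5·34=9180; k=2: 3625+0+25·29·34=28275 → min 9180 | M₂..M₄: k=2: 0+37468+5·29·38=42978; k=3: 4930+0+5·34·38=11390 → min 11390.
Top-level splits: k=1: (M₁..M₁)·(M₂..M₄) → 0+11390+25·5·38 = 16140; k=2: (M₁..M₂)·(M₃..M₄) → 3625+37468+25·29·38 = 68643; k=3: (M₁..M₃)·(M₄..M₄) → 9180+0+25·34·38 = 41480.
Best split is after M₁, i.e. k = 1.

1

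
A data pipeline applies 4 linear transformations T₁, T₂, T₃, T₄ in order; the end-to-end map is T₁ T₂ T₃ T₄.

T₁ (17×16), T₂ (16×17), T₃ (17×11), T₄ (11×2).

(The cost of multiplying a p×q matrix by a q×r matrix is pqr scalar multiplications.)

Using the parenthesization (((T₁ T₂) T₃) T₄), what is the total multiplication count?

(T₁ T₂): 17×16 by 16×17 → 17×17, cost 17·16·17 = 4624
((T₁ T₂) T₃): 17×17 by 17×11 → 17×11, cost 17·17·11 = 3179; cumulative 7803
(((T₁ T₂) T₃) T₄): 17×11 by 11×2 → 17×2, cost 17·11·2 = 374; cumulative 8177
Total: 8177 scalar multiplications.

8177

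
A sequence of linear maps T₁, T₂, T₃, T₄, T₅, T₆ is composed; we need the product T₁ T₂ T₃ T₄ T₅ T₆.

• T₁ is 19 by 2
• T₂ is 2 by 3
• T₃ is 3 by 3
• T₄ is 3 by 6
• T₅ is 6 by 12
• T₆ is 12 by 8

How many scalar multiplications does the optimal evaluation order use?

Adjacent pairs: T₁T₂ = 19·2·3 = 114; T₂T₃ = 2·3·3 = 18; T₃T₄ = 3·3·6 = 54; T₄T₅ = 3·6·12 = 216; T₅T₆ = 6·12·8 = 576.
Length 3: T₁..T₃: k=1: 0+18+19·2·3=132; k=2: 114+0+19·3·3=285 → min 132 | T₂..T₄: k=2: 0+54+2·3·6=90; k=3: 18+0+2·3·6=54 → min 54 | T₃..T₅: k=3: 0+216+3·3·12=324; k=4: 54+0+3·6·12=270 → min 270 | T₄..T₆: k=4: 0+576+3·6·8=720; k=5: 216+0+3·12·8=504 → min 504.
Length 4: T₁..T₄: k=1: 0+54+19·2·6=282; k=2: 114+54+19·3·6=510; k=3: 132+0+19·3·6=474 → min 282 | T₂..T₅: k=2: 0+270+2·3·12=342; k=3: 18+216+2·3·12=306; k=4: 54+0+2·6·12=198 → min 198 | T₃..T₆: k=3: 0+504+3·3·8=576; k=4: 54+576+3·6·8=774; k=5: 270+0+3·12·8=558 → min 558.
Length 5: T₁..T₅: k=1: 0+198+19·2·12=654; k=2: 114+270+19·3·12=1068; k=3: 132+216+19·3·12=1032; k=4: 282+0+19·6·12=1650 → min 654 | T₂..T₆: k=2: 0+558+2·3·8=606; k=3: 18+504+2·3·8=570; k=4: 54+576+2·6·8=726; k=5: 198+0+2·12·8=390 → min 390.
Length 6: T₁..T₆: k=1: 0+390+19·2·8=694; k=2: 114+558+19·3·8=1128; k=3: 132+504+19·3·8=1092; k=4: 282+576+19·6·8=1770; k=5: 654+0+19·12·8=2478 → min 694.
Optimal order: (T₁ ((((T₂ T₃) T₄) T₅) T₆)) with cost 694.

694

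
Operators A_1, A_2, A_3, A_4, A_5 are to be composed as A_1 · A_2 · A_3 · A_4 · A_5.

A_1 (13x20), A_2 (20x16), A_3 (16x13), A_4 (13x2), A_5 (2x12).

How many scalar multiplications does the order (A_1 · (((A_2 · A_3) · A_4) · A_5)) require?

8280

(A_2 · A_3): 20×16 by 16×13 → 20×13, cost 20·16·13 = 4160
((A_2 · A_3) · A_4): 20×13 by 13×2 → 20×2, cost 20·13·2 = 520; cumulative 4680
(((A_2 · A_3) · A_4) · A_5): 20×2 by 2×12 → 20×12, cost 20·2·12 = 480; cumulative 5160
(A_1 · (((A_2 · A_3) · A_4) · A_5)): 13×20 by 20×12 → 13×12, cost 13·20·12 = 3120; cumulative 8280
Total: 8280 scalar multiplications.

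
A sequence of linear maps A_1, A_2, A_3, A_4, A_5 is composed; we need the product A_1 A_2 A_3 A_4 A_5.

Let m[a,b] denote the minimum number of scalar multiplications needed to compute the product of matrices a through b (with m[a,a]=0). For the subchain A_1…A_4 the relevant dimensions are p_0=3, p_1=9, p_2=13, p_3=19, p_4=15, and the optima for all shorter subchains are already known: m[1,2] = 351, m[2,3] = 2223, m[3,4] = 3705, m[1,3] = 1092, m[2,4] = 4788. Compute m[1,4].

m[1,4] = min over k∈[1,3] of m[1,k]+m[k+1,4]+p_{0}·p_k·p_{4}.
k=1: 0 + 4788 + 3·9·15 = 5193; k=2: 351 + 3705 + 3·13·15 = 4641; k=3: 1092 + 0 + 3·19·15 = 1947.
Minimum: 1947 at k=3.

1947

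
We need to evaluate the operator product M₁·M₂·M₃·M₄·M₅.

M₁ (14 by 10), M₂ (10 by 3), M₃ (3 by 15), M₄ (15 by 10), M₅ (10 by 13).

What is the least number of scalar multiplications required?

1806

Adjacent pairs: M₁M₂ = 14·10·3 = 420; M₂M₃ = 10·3·15 = 450; M₃M₄ = 3·15·10 = 450; M₄M₅ = 15·10·13 = 1950.
Length 3: M₁..M₃: k=1: 0+450+14·10·15=2550; k=2: 420+0+14·3·15=1050 → min 1050 | M₂..M₄: k=2: 0+450+10·3·10=750; k=3: 450+0+10·15·10=1950 → min 750 | M₃..M₅: k=3: 0+1950+3·15·13=2535; k=4: 450+0+3·10·13=840 → min 840.
Length 4: M₁..M₄: k=1: 0+750+14·10·10=2150; k=2: 420+450+14·3·10=1290; k=3: 1050+0+14·15·10=3150 → min 1290 | M₂..M₅: k=2: 0+840+10·3·13=1230; k=3: 450+1950+10·15·13=4350; k=4: 750+0+10·10·13=2050 → min 1230.
Length 5: M₁..M₅: k=1: 0+1230+14·10·13=3050; k=2: 420+840+14·3·13=1806; k=3: 1050+1950+14·15·13=5730; k=4: 1290+0+14·10·13=3110 → min 1806.
Optimal order: ((M₁·M₂)·((M₃·M₄)·M₅)) with cost 1806.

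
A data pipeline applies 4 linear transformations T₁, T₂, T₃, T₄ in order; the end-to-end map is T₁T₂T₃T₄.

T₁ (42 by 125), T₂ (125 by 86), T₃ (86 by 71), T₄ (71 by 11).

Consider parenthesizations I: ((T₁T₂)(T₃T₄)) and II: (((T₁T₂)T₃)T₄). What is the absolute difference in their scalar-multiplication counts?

182356

Order I = ((T₁T₂)(T₃T₄)): (T₁T₂): 42×125 by 125×86 → 42×86, cost 42·125·86 = 451500; (T₃T₄): 86×71 by 71×11 → 86×11, cost 86·71·11 = 67166; ((T₁T₂)(T₃T₄)): 42×86 by 86×11 → 42×11, cost 42·86·11 = 39732; cumulative 558398. Total 558398.
Order II = (((T₁T₂)T₃)T₄): (T₁T₂): 42×125 by 125×86 → 42×86, cost 42·125·86 = 451500; ((T₁T₂)T₃): 42×86 by 86×71 → 42×71, cost 42·86·71 = 256452; cumulative 707952; (((T₁T₂)T₃)T₄): 42×71 by 71×11 → 42×11, cost 42·71·11 = 32802; cumulative 740754. Total 740754.
Difference: |558398 − 740754| = 182356.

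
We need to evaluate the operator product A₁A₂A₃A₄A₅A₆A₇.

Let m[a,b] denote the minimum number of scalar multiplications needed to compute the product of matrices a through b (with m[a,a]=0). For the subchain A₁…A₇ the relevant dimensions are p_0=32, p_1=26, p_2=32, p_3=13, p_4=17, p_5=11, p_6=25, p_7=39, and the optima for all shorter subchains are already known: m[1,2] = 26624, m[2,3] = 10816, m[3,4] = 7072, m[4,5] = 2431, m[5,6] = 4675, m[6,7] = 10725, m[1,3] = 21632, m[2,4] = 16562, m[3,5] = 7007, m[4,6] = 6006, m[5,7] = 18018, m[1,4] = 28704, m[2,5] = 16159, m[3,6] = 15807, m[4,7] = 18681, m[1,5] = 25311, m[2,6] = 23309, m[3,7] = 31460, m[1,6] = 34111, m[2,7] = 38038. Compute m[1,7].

49764

m[1,7] = min over k∈[1,6] of m[1,k]+m[k+1,7]+p_{0}·p_k·p_{7}.
k=1: 0 + 38038 + 32·26·39 = 70486; k=2: 26624 + 31460 + 32·32·39 = 98020; k=3: 21632 + 18681 + 32·13·39 = 56537; k=4: 28704 + 18018 + 32·17·39 = 67938; k=5: 25311 + 10725 + 32·11·39 = 49764; k=6: 34111 + 0 + 32·25·39 = 65311.
Minimum: 49764 at k=5.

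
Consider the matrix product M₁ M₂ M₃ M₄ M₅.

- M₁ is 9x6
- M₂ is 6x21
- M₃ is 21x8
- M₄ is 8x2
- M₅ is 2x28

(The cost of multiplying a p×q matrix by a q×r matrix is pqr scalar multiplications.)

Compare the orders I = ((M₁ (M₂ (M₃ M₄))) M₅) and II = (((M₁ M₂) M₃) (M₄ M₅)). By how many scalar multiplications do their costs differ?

3910

Order I = ((M₁ (M₂ (M₃ M₄))) M₅): (M₃ M₄): 21×8 by 8×2 → 21×2, cost 21·8·2 = 336; (M₂ (M₃ M₄)): 6×21 by 21×2 → 6×2, cost 6·21·2 = 252; cumulative 588; (M₁ (M₂ (M₃ M₄))): 9×6 by 6×2 → 9×2, cost 9·6·2 = 108; cumulative 696; ((M₁ (M₂ (M₃ M₄))) M₅): 9×2 by 2×28 → 9×28, cost 9·2·28 = 504; cumulative 1200. Total 1200.
Order II = (((M₁ M₂) M₃) (M₄ M₅)): (M₁ M₂): 9×6 by 6×21 → 9×21, cost 9·6·21 = 1134; ((M₁ M₂) M₃): 9×21 by 21×8 → 9×8, cost 9·21·8 = 1512; cumulative 2646; (M₄ M₅): 8×2 by 2×28 → 8×28, cost 8·2·28 = 448; (((M₁ M₂) M₃) (M₄ M₅)): 9×8 by 8×28 → 9×28, cost 9·8·28 = 2016; cumulative 5110. Total 5110.
Difference: |1200 − 5110| = 3910.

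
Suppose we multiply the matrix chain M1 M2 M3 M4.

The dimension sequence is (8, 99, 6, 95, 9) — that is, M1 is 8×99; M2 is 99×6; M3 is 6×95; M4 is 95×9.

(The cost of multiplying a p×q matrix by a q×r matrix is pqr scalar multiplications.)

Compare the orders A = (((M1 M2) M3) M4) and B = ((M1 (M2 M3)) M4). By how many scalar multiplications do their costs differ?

Order A = (((M1 M2) M3) M4): (M1 M2): 8×99 by 99×6 → 8×6, cost 8·99·6 = 4752; ((M1 M2) M3): 8×6 by 6×95 → 8×95, cost 8·6·95 = 4560; cumulative 9312; (((M1 M2) M3) M4): 8×95 by 95×9 → 8×9, cost 8·95·9 = 6840; cumulative 16152. Total 16152.
Order B = ((M1 (M2 M3)) M4): (M2 M3): 99×6 by 6×95 → 99×95, cost 99·6·95 = 56430; (M1 (M2 M3)): 8×99 by 99×95 → 8×95, cost 8·99·95 = 75240; cumulative 131670; ((M1 (M2 M3)) M4): 8×95 by 95×9 → 8×9, cost 8·95·9 = 6840; cumulative 138510. Total 138510.
Difference: |16152 − 138510| = 122358.

122358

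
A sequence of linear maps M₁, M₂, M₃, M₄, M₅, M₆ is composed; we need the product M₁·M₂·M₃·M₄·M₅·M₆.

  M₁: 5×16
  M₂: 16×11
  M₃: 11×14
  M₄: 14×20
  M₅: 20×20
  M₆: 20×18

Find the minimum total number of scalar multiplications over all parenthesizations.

Adjacent pairs: M₁M₂ = 5·16·11 = 880; M₂M₃ = 16·11·14 = 2464; M₃M₄ = 11·14·20 = 3080; M₄M₅ = 14·20·20 = 5600; M₅M₆ = 20·20·18 = 7200.
Length 3: M₁..M₃: k=1: 0+2464+5·16·14=3584; k=2: 880+0+5·11·14=1650 → min 1650 | M₂..M₄: k=2: 0+3080+16·11·20=6600; k=3: 2464+0+16·14·20=6944 → min 6600 | M₃..M₅: k=3: 0+5600+11·14·20=8680; k=4: 3080+0+11·20·20=7480 → min 7480 | M₄..M₆: k=4: 0+7200+14·20·18=12240; k=5: 5600+0+14·20·18=10640 → min 10640.
Length 4: M₁..M₄: k=1: 0+6600+5·16·20=8200; k=2: 880+3080+5·11·20=5060; k=3: 1650+0+5·14·20=3050 → min 3050 | M₂..M₅: k=2: 0+7480+16·11·20=11000; k=3: 2464+5600+16·14·20=12544; k=4: 6600+0+16·20·20=13000 → min 11000 | M₃..M₆: k=3: 0+10640+11·14·18=13412; k=4: 3080+7200+11·20·18=14240; k=5: 7480+0+11·20·18=11440 → min 11440.
Length 5: M₁..M₅: k=1: 0+11000+5·16·20=12600; k=2: 880+7480+5·11·20=9460; k=3: 1650+5600+5·14·20=8650; k=4: 3050+0+5·20·20=5050 → min 5050 | M₂..M₆: k=2: 0+11440+16·11·18=14608; k=3: 2464+10640+16·14·18=17136; k=4: 6600+7200+16·20·18=19560; k=5: 11000+0+16·20·18=16760 → min 14608.
Length 6: M₁..M₆: k=1: 0+14608+5·16·18=16048; k=2: 880+11440+5·11·18=13310; k=3: 1650+10640+5·14·18=13550; k=4: 3050+7200+5·20·18=12050; k=5: 5050+0+5·20·18=6850 → min 6850.
Optimal order: (((((M₁·M₂)·M₃)·M₄)·M₅)·M₆) with cost 6850.

6850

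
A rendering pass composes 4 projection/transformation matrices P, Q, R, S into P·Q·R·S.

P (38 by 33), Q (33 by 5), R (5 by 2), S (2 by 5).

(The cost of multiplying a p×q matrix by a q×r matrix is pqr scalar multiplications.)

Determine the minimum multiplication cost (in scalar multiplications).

Adjacent pairs: PQ = 38·33·5 = 6270; QR = 33·5·2 = 330; RS = 5·2·5 = 50.
Length 3: P..R: k=1: 0+330+38·33·2=2838; k=2: 6270+0+38·5·2=6650 → min 2838 | Q..S: k=2: 0+50+33·5·5=875; k=3: 330+0+33·2·5=660 → min 660.
Length 4: P..S: k=1: 0+660+38·33·5=6930; k=2: 6270+50+38·5·5=7270; k=3: 2838+0+38·2·5=3218 → min 3218.
Optimal order: ((P·(Q·R))·S) with cost 3218.

3218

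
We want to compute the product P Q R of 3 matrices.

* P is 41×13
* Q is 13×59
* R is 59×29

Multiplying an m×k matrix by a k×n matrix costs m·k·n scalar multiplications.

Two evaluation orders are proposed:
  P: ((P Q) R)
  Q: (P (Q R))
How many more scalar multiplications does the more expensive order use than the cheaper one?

Order P = ((P Q) R): (P Q): 41×13 by 13×59 → 41×59, cost 41·13·59 = 31447; ((P Q) R): 41×59 by 59×29 → 41×29, cost 41·59·29 = 70151; cumulative 101598. Total 101598.
Order Q = (P (Q R)): (Q R): 13×59 by 59×29 → 13×29, cost 13·59·29 = 22243; (P (Q R)): 41×13 by 13×29 → 41×29, cost 41·13·29 = 15457; cumulative 37700. Total 37700.
Difference: |101598 − 37700| = 63898.

63898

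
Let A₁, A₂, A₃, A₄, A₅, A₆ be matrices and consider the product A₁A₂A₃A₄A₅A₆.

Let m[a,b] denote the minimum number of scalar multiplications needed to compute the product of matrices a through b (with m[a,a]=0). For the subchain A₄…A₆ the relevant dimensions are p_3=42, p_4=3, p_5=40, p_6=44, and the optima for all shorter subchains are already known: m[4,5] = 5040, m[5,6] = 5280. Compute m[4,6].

m[4,6] = min over k∈[4,5] of m[4,k]+m[k+1,6]+p_{3}·p_k·p_{6}.
k=4: 0 + 5280 + 42·3·44 = 10824; k=5: 5040 + 0 + 42·40·44 = 78960.
Minimum: 10824 at k=4.

10824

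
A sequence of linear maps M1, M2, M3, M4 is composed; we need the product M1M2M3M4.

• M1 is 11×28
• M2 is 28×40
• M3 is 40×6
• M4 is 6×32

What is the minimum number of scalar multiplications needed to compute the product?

Adjacent pairs: M1M2 = 11·28·40 = 12320; M2M3 = 28·40·6 = 6720; M3M4 = 40·6·32 = 7680.
Length 3: M1..M3: k=1: 0+6720+11·28·6=8568; k=2: 12320+0+11·40·6=14960 → min 8568 | M2..M4: k=2: 0+7680+28·40·32=43520; k=3: 6720+0+28·6·32=12096 → min 12096.
Length 4: M1..M4: k=1: 0+12096+11·28·32=21952; k=2: 12320+7680+11·40·32=34080; k=3: 8568+0+11·6·32=10680 → min 10680.
Optimal order: ((M1(M2M3))M4) with cost 10680.

10680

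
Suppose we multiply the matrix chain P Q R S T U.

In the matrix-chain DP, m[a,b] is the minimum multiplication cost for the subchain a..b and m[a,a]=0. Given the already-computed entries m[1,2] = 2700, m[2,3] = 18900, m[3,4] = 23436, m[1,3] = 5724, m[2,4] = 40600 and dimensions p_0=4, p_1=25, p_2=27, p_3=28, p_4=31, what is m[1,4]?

9196

m[1,4] = min over k∈[1,3] of m[1,k]+m[k+1,4]+p_{0}·p_k·p_{4}.
k=1: 0 + 40600 + 4·25·31 = 43700; k=2: 2700 + 23436 + 4·27·31 = 29484; k=3: 5724 + 0 + 4·28·31 = 9196.
Minimum: 9196 at k=3.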